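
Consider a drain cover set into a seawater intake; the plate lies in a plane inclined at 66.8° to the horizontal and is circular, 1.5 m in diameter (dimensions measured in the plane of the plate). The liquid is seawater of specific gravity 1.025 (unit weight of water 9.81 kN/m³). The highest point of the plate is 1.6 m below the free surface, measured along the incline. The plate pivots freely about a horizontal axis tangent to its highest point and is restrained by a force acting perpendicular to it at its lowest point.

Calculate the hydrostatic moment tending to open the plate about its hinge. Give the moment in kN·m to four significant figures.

M ≈ 31.08 kN·m

γ = 1.025 × 9.81 = 10.05525 kN/m³.
Let θ = 66.8° be the plate's angle to the horizontal; measure y along the incline from where the plane meets the free surface. Vertical depth h = y·sinθ with sinθ = 0.919135.
The centroid is at the centre, 0.75 m below the top of the plate, so y_c = 1.6 + 0.75 = 2.35 m and h_c = 2.35 × 0.919135 = 2.15997 m.
A = π(0.75)² = 1.76715 m².
Resultant F = γ·h_c·A = 10.05525 × 2.15997 × 1.76715 = 38.3808 kN.
I_c = πr⁴/4 = π × 0.75⁴/4 = 0.248505 m⁴.
Centre of pressure: y_p = y_c + I_c/(y_c·A) = 2.35 + 0.248505/(2.35 × 1.76715) = 2.35 + 0.0598403 = 2.40984 m along the plane.
The resultant acts 0.75 + 0.0598403 = 0.80984 m (along the plate) below the hinge at the top edge, so the moment about the hinge is M = F × 0.80984 = 38.3808 × 0.80984 = 31.0823 kN·m.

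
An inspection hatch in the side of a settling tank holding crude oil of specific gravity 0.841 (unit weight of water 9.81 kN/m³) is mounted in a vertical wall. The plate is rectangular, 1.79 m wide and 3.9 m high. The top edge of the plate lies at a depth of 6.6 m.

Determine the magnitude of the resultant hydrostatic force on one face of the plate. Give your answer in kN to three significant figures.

F ≈ 492 kN

γ = 0.841 × 9.81 = 8.25021 kN/m³.
The centroid lies 3.9/2 = 1.95 m below the top edge, so the centroid depth is h_c = 6.6 + 1.95 = 8.55 m.
A = 1.79 × 3.9 = 6.981 m².
Resultant F = γ·h_c·A = 8.25021 × 8.55 × 6.981 = 492.435 kN.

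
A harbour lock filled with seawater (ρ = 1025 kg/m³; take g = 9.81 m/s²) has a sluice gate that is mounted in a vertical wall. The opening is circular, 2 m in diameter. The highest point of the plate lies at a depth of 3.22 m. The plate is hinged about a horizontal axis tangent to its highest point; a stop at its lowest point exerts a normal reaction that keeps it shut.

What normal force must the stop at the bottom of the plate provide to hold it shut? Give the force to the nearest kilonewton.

P ≈ 71 kN

γ = ρg = 1025 × 9.81 / 1000 = 10.05525 kN/m³.
The centroid is at the centre, 1 m below the top of the plate, so the centroid depth is h_c = 3.22 + 1 = 4.22 m.
A = π(1)² = 3.14159 m².
Resultant F = γ·h_c·A = 10.05525 × 4.22 × 3.14159 = 133.308 kN.
I_c = πr⁴/4 = π × 1⁴/4 = 0.785398 m⁴.
Centre of pressure: y_p = y_c + I_c/(y_c·A) = 4.22 + 0.785398/(4.22 × 3.14159) = 4.22 + 0.0592417 = 4.27924 m along the plane.
The resultant acts 1 + 0.0592417 = 1.05924 m (along the plate) below the hinge at the top edge, so the moment about the hinge is M = F × 1.05924 = 133.308 × 1.05924 = 141.205 kN·m.
A normal force at the bottom, 2 m from the hinge, must supply this moment: P = 141.205/2 = 70.6025 kN.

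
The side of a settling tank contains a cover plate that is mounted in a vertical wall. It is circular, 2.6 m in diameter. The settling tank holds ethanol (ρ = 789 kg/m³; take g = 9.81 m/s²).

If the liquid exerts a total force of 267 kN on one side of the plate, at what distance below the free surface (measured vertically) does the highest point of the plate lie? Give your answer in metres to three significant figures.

d_top ≈ 5.20 m

γ = ρg = 789 × 9.81 / 1000 = 7.74009 kN/m³.
A = π(1.3)² = 5.30929 m².
From F = γ·h_c·A, the centroid depth is h_c = 267/(7.74009 × 5.30929) = 6.49724 m.
The centroid is at the centre, 1.3 m below the top of the plate, so the highest point sits at h_top = 6.49724 − 1.3 = 5.19724 m below the surface.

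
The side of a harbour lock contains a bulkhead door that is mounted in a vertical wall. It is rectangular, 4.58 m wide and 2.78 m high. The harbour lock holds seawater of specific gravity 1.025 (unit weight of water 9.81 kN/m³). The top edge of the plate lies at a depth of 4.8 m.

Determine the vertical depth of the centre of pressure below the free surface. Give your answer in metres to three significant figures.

γ = 1.025 × 9.81 = 10.05525 kN/m³.
The centroid lies 2.78/2 = 1.39 m below the top edge, so the centroid depth is h_c = 4.8 + 1.39 = 6.19 m.
A = 4.58 × 2.78 = 12.7324 m².
Resultant F = γ·h_c·A = 10.05525 × 6.19 × 12.7324 = 792.49 kN.
I_c = b·h³/12 = 4.58 × 2.78³/12 = 8.20009 m⁴.
Centre of pressure: y_p = y_c + I_c/(y_c·A) = 6.19 + 8.20009/(6.19 × 12.7324) = 6.19 + 0.104044 = 6.29404 m along the plane.

h_p = 6.29 m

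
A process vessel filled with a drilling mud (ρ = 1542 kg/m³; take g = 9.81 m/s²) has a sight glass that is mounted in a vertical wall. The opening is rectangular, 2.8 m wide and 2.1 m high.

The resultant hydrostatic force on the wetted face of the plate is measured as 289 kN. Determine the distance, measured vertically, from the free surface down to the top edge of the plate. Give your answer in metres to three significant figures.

d_top ≈ 2.20 m

γ = ρg = 1542 × 9.81 / 1000 = 15.12702 kN/m³.
A = 2.8 × 2.1 = 5.88 m².
From F = γ·h_c·A, the centroid depth is h_c = 289/(15.12702 × 5.88) = 3.24913 m.
The centroid lies 2.1/2 = 1.05 m below the top edge, so the top edge sits at h_top = 3.24913 − 1.05 = 2.19913 m below the surface.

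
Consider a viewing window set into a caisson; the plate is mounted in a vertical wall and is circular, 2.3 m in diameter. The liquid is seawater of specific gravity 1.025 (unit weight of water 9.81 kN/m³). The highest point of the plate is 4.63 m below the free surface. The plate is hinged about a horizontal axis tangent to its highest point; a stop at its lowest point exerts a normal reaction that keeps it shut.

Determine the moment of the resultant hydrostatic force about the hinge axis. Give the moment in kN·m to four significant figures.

γ = 1.025 × 9.81 = 10.05525 kN/m³.
The centroid is at the centre, 1.15 m below the top of the plate, so the centroid depth is h_c = 4.63 + 1.15 = 5.78 m.
A = π(1.15)² = 4.15476 m².
Resultant F = γ·h_c·A = 10.05525 × 5.78 × 4.15476 = 241.472 kN.
I_c = πr⁴/4 = π × 1.15⁴/4 = 1.37367 m⁴.
Centre of pressure: y_p = y_c + I_c/(y_c·A) = 5.78 + 1.37367/(5.78 × 4.15476) = 5.78 + 0.0572017 = 5.8372 m along the plane.
The resultant acts 1.15 + 0.0572017 = 1.2072 m (along the plate) below the hinge at the top edge, so the moment about the hinge is M = F × 1.2072 = 241.472 × 1.2072 = 291.505 kN·m.

M ≈ 291.5 kN·m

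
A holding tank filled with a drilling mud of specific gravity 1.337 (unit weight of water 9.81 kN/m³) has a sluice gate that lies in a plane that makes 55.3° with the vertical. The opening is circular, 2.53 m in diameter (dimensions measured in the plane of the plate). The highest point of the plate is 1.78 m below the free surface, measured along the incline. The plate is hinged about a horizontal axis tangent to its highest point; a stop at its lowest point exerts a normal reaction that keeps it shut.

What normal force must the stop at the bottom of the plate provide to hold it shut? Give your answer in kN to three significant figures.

P ≈ 63.1 kN

γ = 1.337 × 9.81 = 13.11597 kN/m³.
The plate makes 55.3° with the vertical, i.e. θ = 90° − 55.3° = 34.7° to the horizontal. Measuring y along the incline from the free-surface line, vertical depth h = y·sinθ with sinθ = 0.569280.
The centroid is at the centre, 1.265 m below the top of the plate, so y_c = 1.78 + 1.265 = 3.045 m and h_c = 3.045 × 0.569280 = 1.73346 m.
A = π(1.265)² = 5.02726 m².
Resultant F = γ·h_c·A = 13.11597 × 1.73346 × 5.02726 = 114.3 kN.
I_c = πr⁴/4 = π × 1.265⁴/4 = 2.01118 m⁴.
Centre of pressure: y_p = y_c + I_c/(y_c·A) = 3.045 + 2.01118/(3.045 × 5.02726) = 3.045 + 0.131381 = 3.17638 m along the plane.
The resultant acts 1.265 + 0.131381 = 1.39638 m (along the plate) below the hinge at the top edge, so the moment about the hinge is M = F × 1.39638 = 114.3 × 1.39638 = 159.606 kN·m.
A normal force at the bottom, 2.53 m from the hinge, must supply this moment: P = 159.606/2.53 = 63.0854 kN.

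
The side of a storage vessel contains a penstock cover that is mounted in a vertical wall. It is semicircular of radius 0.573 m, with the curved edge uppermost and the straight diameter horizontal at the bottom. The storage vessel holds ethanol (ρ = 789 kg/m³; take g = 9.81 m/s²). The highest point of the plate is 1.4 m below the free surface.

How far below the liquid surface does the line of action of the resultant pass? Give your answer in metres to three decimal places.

γ = ρg = 789 × 9.81 / 1000 = 7.74009 kN/m³.
The centroid lies 4r/(3π) = 0.243189 m above the diameter, so r − 4r/(3π) = 0.573 − 0.243189 = 0.329811 m below the topmost point, so the centroid depth is h_c = 1.4 + 0.329811 = 1.72981 m.
A = πr²/2 = π × 0.573²/2 = 0.515738 m².
Resultant F = γ·h_c·A = 7.74009 × 1.72981 × 0.515738 = 6.90516 kN.
I_c = (π/8 − 8/(9π))·r⁴ = 0.109757 × 0.573⁴ = 0.0118318 m⁴.
Centre of pressure: y_p = y_c + I_c/(y_c·A) = 1.72981 + 0.0118318/(1.72981 × 0.515738) = 1.72981 + 0.0132624 = 1.74307 m along the plane.

h_p = 1.743 m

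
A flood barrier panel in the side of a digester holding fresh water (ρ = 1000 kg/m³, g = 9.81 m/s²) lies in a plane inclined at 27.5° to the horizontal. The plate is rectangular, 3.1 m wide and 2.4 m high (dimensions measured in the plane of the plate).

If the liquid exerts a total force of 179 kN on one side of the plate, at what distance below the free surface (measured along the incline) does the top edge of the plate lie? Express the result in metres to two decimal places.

γ = ρg = 1000 × 9.81 = 9810 N/m³ = 9.81 kN/m³.
A = 3.1 × 2.4 = 7.44 m².
From F = γ·h_c·A, the centroid depth is h_c = 179/(9.81 × 7.44) = 2.45251 m.
Let θ = 27.5° be the plate's angle to the horizontal; measure y along the incline from where the plane meets the free surface. Vertical depth h = y·sinθ with sinθ = 0.461749.
Along the incline, y_c = h_c/sinθ = 2.45251/0.461749 = 5.31135 m.
The centroid lies 2.4/2 = 1.2 m below the top edge, so the top edge sits at y_top = 5.31135 − 1.2 = 4.11135 m along the incline.

y_top ≈ 4.11 m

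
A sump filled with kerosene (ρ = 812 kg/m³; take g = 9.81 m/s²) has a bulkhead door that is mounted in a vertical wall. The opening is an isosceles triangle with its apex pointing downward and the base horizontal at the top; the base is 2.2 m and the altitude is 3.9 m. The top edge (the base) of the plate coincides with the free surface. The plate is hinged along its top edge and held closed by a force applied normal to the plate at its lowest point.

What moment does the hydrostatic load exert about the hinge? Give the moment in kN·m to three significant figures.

γ = ρg = 812 × 9.81 / 1000 = 7.96572 kN/m³.
With the apex down, the centroid sits h/3 = 3.9/3 = 1.3 m below the base (the top edge), so the centroid depth is h_c = 1.3 m.
A = ½ × 2.2 × 3.9 = 4.29 m².
Resultant F = γ·h_c·A = 7.96572 × 1.3 × 4.29 = 44.4248 kN.
I_c = b·h³/36 = 2.2 × 3.9³/36 = 3.62505 m⁴.
Centre of pressure: y_p = y_c + I_c/(y_c·A) = 1.3 + 3.62505/(1.3 × 4.29) = 1.3 + 0.65 = 1.95 m along the plane.
The resultant acts 1.3 + 0.65 = 1.95 m (along the plate) below the hinge at the top edge, so the moment about the hinge is M = F × 1.95 = 44.4248 × 1.95 = 86.6284 kN·m.

M ≈ 86.6 kN·m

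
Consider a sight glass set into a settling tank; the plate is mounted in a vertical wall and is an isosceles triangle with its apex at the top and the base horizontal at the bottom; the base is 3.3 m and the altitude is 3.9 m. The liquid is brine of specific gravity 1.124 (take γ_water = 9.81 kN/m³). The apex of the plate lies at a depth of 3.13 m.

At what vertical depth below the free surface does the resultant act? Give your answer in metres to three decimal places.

γ = 1.124 × 9.81 = 11.02644 kN/m³.
With the apex up, the centroid sits 2h/3 = 2 × 3.9/3 = 2.6 m below the apex, so the centroid depth is h_c = 3.13 + 2.6 = 5.73 m.
A = ½ × 3.3 × 3.9 = 6.435 m².
Resultant F = γ·h_c·A = 11.02644 × 5.73 × 6.435 = 406.573 kN.
I_c = b·h³/36 = 3.3 × 3.9³/36 = 5.43757 m⁴.
Centre of pressure: y_p = y_c + I_c/(y_c·A) = 5.73 + 5.43757/(5.73 × 6.435) = 5.73 + 0.147469 = 5.87747 m along the plane.

h_p = 5.877 m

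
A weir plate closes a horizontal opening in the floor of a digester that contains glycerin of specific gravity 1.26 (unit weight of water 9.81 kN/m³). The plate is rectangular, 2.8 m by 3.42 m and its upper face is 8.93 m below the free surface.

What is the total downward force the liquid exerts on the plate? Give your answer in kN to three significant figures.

γ = 1.26 × 9.81 = 12.3606 kN/m³.
The plate is horizontal, so pressure is uniform at p = γ·h = 12.3606 × 8.93 = 110.38 kN/m².
A = 2.8 × 3.42 = 9.576 m².
F = p·A = 110.38 × 9.576 = 1057 kN.

F ≈ 1060 kN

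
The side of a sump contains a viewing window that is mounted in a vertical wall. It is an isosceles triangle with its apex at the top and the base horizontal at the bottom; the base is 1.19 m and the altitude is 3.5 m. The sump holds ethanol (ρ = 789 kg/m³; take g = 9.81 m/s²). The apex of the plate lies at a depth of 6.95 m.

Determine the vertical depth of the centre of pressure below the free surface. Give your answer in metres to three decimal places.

h_p = 9.357 m

γ = ρg = 789 × 9.81 / 1000 = 7.74009 kN/m³.
With the apex up, the centroid sits 2h/3 = 2 × 3.5/3 = 2.33333 m below the apex, so the centroid depth is h_c = 6.95 + 2.33333 = 9.28333 m.
A = ½ × 1.19 × 3.5 = 2.0825 m².
Resultant F = γ·h_c·A = 7.74009 × 9.28333 × 2.0825 = 149.636 kN.
I_c = b·h³/36 = 1.19 × 3.5³/36 = 1.41726 m⁴.
Centre of pressure: y_p = y_c + I_c/(y_c·A) = 9.28333 + 1.41726/(9.28333 × 2.0825) = 9.28333 + 0.0733096 = 9.35664 m along the plane.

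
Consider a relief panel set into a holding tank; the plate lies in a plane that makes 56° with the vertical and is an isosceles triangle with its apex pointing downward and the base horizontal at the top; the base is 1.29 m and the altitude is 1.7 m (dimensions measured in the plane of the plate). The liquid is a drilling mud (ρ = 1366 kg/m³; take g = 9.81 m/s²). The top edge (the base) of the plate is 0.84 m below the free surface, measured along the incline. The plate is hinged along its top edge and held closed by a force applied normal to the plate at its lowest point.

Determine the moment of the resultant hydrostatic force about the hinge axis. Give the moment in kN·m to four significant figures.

M ≈ 7.869 kN·m

γ = ρg = 1366 × 9.81 / 1000 = 13.40046 kN/m³.
The plate makes 56° with the vertical, i.e. θ = 90° − 56° = 34° to the horizontal. Measuring y along the incline from the free-surface line, vertical depth h = y·sinθ with sinθ = 0.559193.
With the apex down, the centroid sits h/3 = 1.7/3 = 0.566667 m below the base (the top edge), so y_c = 0.84 + 0.566667 = 1.40667 m and h_c = 1.40667 × 0.559193 = 0.7866 m.
A = ½ × 1.29 × 1.7 = 1.0965 m².
Resultant F = γ·h_c·A = 13.40046 × 0.7866 × 1.0965 = 11.558 kN.
I_c = b·h³/36 = 1.29 × 1.7³/36 = 0.176049 m⁴.
Centre of pressure: y_p = y_c + I_c/(y_c·A) = 1.40667 + 0.176049/(1.40667 × 1.0965) = 1.40667 + 0.114139 = 1.52081 m along the plane.
The resultant acts 0.566667 + 0.114139 = 0.680806 m (along the plate) below the hinge at the top edge, so the moment about the hinge is M = F × 0.680806 = 11.558 × 0.680806 = 7.86876 kN·m.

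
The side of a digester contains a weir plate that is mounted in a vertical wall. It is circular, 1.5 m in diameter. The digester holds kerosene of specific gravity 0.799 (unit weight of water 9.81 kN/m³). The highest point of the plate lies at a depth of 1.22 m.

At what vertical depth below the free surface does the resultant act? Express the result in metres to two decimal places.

γ = 0.799 × 9.81 = 7.83819 kN/m³.
The centroid is at the centre, 0.75 m below the top of the plate, so the centroid depth is h_c = 1.22 + 0.75 = 1.97 m.
A = π(0.75)² = 1.76715 m².
Resultant F = γ·h_c·A = 7.83819 × 1.97 × 1.76715 = 27.287 kN.
I_c = πr⁴/4 = π × 0.75⁴/4 = 0.248505 m⁴.
Centre of pressure: y_p = y_c + I_c/(y_c·A) = 1.97 + 0.248505/(1.97 × 1.76715) = 1.97 + 0.0713831 = 2.04138 m along the plane.

h_p = 2.04 m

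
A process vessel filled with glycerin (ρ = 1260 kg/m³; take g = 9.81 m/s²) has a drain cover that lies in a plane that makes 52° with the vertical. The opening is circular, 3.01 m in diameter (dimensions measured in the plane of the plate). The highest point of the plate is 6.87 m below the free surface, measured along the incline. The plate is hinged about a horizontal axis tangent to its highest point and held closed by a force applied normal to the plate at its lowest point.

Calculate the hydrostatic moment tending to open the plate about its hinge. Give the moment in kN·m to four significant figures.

M ≈ 713.2 kN·m

γ = ρg = 1260 × 9.81 / 1000 = 12.3606 kN/m³.
The plate makes 52° with the vertical, i.e. θ = 90° − 52° = 38° to the horizontal. Measuring y along the incline from the free-surface line, vertical depth h = y·sinθ with sinθ = 0.615661.
The centroid is at the centre, 1.505 m below the top of the plate, so y_c = 6.87 + 1.505 = 8.375 m and h_c = 8.375 × 0.615661 = 5.15616 m.
A = π(1.505)² = 7.11579 m².
Resultant F = γ·h_c·A = 12.3606 × 5.15616 × 7.11579 = 453.512 kN.
I_c = πr⁴/4 = π × 1.505⁴/4 = 4.02936 m⁴.
Centre of pressure: y_p = y_c + I_c/(y_c·A) = 8.375 + 4.02936/(8.375 × 7.11579) = 8.375 + 0.0676127 = 8.44261 m along the plane.
The resultant acts 1.505 + 0.0676127 = 1.57261 m (along the plate) below the hinge at the top edge, so the moment about the hinge is M = F × 1.57261 = 453.512 × 1.57261 = 713.198 kN·m.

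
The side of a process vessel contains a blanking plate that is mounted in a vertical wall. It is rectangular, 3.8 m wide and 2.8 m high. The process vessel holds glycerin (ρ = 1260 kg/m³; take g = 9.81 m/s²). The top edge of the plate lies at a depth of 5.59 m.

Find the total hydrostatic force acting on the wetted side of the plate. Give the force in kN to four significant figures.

F ≈ 919.3 kN

γ = ρg = 1260 × 9.81 / 1000 = 12.3606 kN/m³.
The centroid lies 2.8/2 = 1.4 m below the top edge, so the centroid depth is h_c = 5.59 + 1.4 = 6.99 m.
A = 3.8 × 2.8 = 10.64 m².
Resultant F = γ·h_c·A = 12.3606 × 6.99 × 10.64 = 919.302 kN.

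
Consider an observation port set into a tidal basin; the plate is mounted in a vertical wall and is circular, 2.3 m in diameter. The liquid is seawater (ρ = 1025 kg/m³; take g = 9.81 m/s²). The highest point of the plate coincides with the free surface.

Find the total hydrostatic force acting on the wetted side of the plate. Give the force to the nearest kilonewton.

γ = ρg = 1025 × 9.81 / 1000 = 10.05525 kN/m³.
The centroid is at the centre, 1.15 m below the top of the plate, so the centroid depth is h_c = 1.15 m.
A = π(1.15)² = 4.15476 m².
Resultant F = γ·h_c·A = 10.05525 × 1.15 × 4.15476 = 48.0437 kN.

F ≈ 48 kN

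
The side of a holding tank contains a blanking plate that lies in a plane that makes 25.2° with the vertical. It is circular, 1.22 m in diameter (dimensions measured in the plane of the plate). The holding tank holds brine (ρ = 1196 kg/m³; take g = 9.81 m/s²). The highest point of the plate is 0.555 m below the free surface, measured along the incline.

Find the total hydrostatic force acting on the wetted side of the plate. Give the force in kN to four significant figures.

γ = ρg = 1196 × 9.81 / 1000 = 11.73276 kN/m³.
The plate makes 25.2° with the vertical, i.e. θ = 90° − 25.2° = 64.8° to the horizontal. Measuring y along the incline from the free-surface line, vertical depth h = y·sinθ with sinθ = 0.904827.
The centroid is at the centre, 0.61 m below the top of the plate, so y_c = 0.555 + 0.61 = 1.165 m and h_c = 1.165 × 0.904827 = 1.05412 m.
A = π(0.61)² = 1.16899 m².
Resultant F = γ·h_c·A = 11.73276 × 1.05412 × 1.16899 = 14.4578 kN.

F ≈ 14.46 kN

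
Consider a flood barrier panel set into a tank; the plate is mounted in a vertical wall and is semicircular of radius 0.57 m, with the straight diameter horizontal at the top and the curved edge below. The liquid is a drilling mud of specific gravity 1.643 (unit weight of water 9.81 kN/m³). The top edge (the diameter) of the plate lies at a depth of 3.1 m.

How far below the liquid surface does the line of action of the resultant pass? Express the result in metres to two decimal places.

γ = 1.643 × 9.81 = 16.11783 kN/m³.
The centroid of a semicircle lies 4r/(3π) = 0.241916 m from the diameter, here below the top edge, so the centroid depth is h_c = 3.1 + 0.241916 = 3.34192 m.
A = πr²/2 = π × 0.57²/2 = 0.510352 m².
Resultant F = γ·h_c·A = 16.11783 × 3.34192 × 0.510352 = 27.4899 kN.
I_c = (π/8 − 8/(9π))·r⁴ = 0.109757 × 0.57⁴ = 0.011586 m⁴.
Centre of pressure: y_p = y_c + I_c/(y_c·A) = 3.34192 + 0.011586/(3.34192 × 0.510352) = 3.34192 + 0.00679309 = 3.34871 m along the plane.

h_p = 3.35 m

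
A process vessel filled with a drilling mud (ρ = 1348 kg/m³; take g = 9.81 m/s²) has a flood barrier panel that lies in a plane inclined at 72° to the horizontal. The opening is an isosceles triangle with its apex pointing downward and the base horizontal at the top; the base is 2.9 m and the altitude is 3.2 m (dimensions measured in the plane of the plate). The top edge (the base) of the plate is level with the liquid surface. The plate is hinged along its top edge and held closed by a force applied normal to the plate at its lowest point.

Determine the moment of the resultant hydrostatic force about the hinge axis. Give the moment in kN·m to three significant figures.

γ = ρg = 1348 × 9.81 / 1000 = 13.22388 kN/m³.
Let θ = 72° be the plate's angle to the horizontal; measure y along the incline from where the plane meets the free surface. Vertical depth h = y·sinθ with sinθ = 0.951057.
With the apex down, the centroid sits h/3 = 3.2/3 = 1.06667 m below the base (the top edge), so y_c = 1.06667 m and h_c = 1.06667 × 0.951057 = 1.01446 m.
A = ½ × 2.9 × 3.2 = 4.64 m².
Resultant F = γ·h_c·A = 13.22388 × 1.01446 × 4.64 = 62.2461 kN.
I_c = b·h³/36 = 2.9 × 3.2³/36 = 2.63964 m⁴.
Centre of pressure: y_p = y_c + I_c/(y_c·A) = 1.06667 + 2.63964/(1.06667 × 4.64) = 1.06667 + 0.533331 = 1.6 m along the plane.
The resultant acts 1.06667 + 0.533331 = 1.6 m (along the plate) below the hinge at the top edge, so the moment about the hinge is M = F × 1.6 = 62.2461 × 1.6 = 99.5938 kN·m.

M ≈ 99.6 kN·m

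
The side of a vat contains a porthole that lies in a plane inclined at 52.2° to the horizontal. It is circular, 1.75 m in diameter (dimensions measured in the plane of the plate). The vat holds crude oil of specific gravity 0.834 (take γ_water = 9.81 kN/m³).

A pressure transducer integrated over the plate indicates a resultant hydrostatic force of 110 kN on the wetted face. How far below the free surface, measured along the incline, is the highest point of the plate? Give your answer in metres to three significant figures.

y_top ≈ 6.20 m

γ = 0.834 × 9.81 = 8.18154 kN/m³.
A = π(0.875)² = 2.40528 m².
From F = γ·h_c·A, the centroid depth is h_c = 110/(8.18154 × 2.40528) = 5.58974 m.
Let θ = 52.2° be the plate's angle to the horizontal; measure y along the incline from where the plane meets the free surface. Vertical depth h = y·sinθ with sinθ = 0.790155.
Along the incline, y_c = h_c/sinθ = 5.58974/0.790155 = 7.07423 m.
The centroid is at the centre, 0.875 m below the top of the plate, so the highest point sits at y_top = 7.07423 − 0.875 = 6.19923 m along the incline.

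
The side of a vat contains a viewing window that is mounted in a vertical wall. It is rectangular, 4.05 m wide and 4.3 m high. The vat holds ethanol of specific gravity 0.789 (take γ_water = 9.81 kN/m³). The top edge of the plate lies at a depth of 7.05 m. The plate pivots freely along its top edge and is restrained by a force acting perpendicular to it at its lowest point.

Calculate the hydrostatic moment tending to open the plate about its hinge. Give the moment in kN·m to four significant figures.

γ = 0.789 × 9.81 = 7.74009 kN/m³.
The centroid lies 4.3/2 = 2.15 m below the top edge, so the centroid depth is h_c = 7.05 + 2.15 = 9.2 m.
A = 4.05 × 4.3 = 17.415 m².
Resultant F = γ·h_c·A = 7.74009 × 9.2 × 17.415 = 1240.1 kN.
I_c = b·h³/12 = 4.05 × 4.3³/12 = 26.8336 m⁴.
Centre of pressure: y_p = y_c + I_c/(y_c·A) = 9.2 + 26.8336/(9.2 × 17.415) = 9.2 + 0.167482 = 9.36748 m along the plane.
The resultant acts 2.15 + 0.167482 = 2.31748 m (along the plate) below the hinge at the top edge, so the moment about the hinge is M = F × 2.31748 = 1240.1 × 2.31748 = 2873.91 kN·m.

M ≈ 2874 kN·m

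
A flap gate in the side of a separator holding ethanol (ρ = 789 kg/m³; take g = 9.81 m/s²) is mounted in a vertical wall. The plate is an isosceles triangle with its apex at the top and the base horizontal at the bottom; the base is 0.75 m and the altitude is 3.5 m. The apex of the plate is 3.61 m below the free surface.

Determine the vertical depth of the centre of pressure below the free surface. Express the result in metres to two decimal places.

h_p = 6.06 m

γ = ρg = 789 × 9.81 / 1000 = 7.74009 kN/m³.
With the apex up, the centroid sits 2h/3 = 2 × 3.5/3 = 2.33333 m below the apex, so the centroid depth is h_c = 3.61 + 2.33333 = 5.94333 m.
A = ½ × 0.75 × 3.5 = 1.3125 m².
Resultant F = γ·h_c·A = 7.74009 × 5.94333 × 1.3125 = 60.3775 kN.
I_c = b·h³/36 = 0.75 × 3.5³/36 = 0.893229 m⁴.
Centre of pressure: y_p = y_c + I_c/(y_c·A) = 5.94333 + 0.893229/(5.94333 × 1.3125) = 5.94333 + 0.114507 = 6.05784 m along the plane.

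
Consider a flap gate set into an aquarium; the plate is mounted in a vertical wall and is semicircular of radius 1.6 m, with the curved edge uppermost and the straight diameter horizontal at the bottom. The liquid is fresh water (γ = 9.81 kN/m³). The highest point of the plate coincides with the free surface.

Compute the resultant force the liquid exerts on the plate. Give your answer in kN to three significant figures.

γ = 9.81 kN/m³.
The centroid lies 4r/(3π) = 0.679061 m above the diameter, so r − 4r/(3π) = 1.6 − 0.679061 = 0.920939 m below the topmost point, so the centroid depth is h_c = 0.920939 m.
A = πr²/2 = π × 1.6²/2 = 4.02124 m².
Resultant F = γ·h_c·A = 9.81 × 0.920939 × 4.02124 = 36.3295 kN.

F ≈ 36.3 kN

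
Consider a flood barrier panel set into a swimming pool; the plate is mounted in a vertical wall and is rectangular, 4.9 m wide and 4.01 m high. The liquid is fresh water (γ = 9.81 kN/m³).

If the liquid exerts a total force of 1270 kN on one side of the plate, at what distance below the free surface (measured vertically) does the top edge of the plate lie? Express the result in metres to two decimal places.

d_top ≈ 4.58 m

γ = 9.81 kN/m³.
A = 4.9 × 4.01 = 19.649 m².
From F = γ·h_c·A, the centroid depth is h_c = 1270/(9.81 × 19.649) = 6.58862 m.
The centroid lies 4.01/2 = 2.005 m below the top edge, so the top edge sits at h_top = 6.58862 − 2.005 = 4.58362 m below the surface.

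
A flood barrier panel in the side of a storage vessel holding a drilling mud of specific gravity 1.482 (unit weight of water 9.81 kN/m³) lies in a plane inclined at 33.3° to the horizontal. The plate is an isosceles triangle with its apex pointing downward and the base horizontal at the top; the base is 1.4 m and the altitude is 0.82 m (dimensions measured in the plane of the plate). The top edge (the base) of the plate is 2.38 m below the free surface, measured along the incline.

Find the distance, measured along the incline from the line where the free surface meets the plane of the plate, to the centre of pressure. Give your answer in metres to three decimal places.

γ = 1.482 × 9.81 = 14.53842 kN/m³.
Let θ = 33.3° be the plate's angle to the horizontal; measure y along the incline from where the plane meets the free surface. Vertical depth h = y·sinθ with sinθ = 0.549023.
With the apex down, the centroid sits h/3 = 0.82/3 = 0.273333 m below the base (the top edge), so y_c = 2.38 + 0.273333 = 2.65333 m and h_c = 2.65333 × 0.549023 = 1.45674 m.
A = ½ × 1.4 × 0.82 = 0.574 m².
Resultant F = γ·h_c·A = 14.53842 × 1.45674 × 0.574 = 12.1566 kN.
I_c = b·h³/36 = 1.4 × 0.82³/36 = 0.0214421 m⁴.
Centre of pressure: y_p = y_c + I_c/(y_c·A) = 2.65333 + 0.0214421/(2.65333 × 0.574) = 2.65333 + 0.0140788 = 2.66741 m along the plane.

y_p = 2.667 m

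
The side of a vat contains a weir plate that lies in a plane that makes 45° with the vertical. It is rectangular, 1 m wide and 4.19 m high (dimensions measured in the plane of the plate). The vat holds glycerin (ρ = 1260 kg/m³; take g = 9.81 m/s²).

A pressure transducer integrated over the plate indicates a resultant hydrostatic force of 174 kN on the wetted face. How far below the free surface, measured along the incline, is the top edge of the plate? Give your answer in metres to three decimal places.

y_top ≈ 2.656 m

γ = ρg = 1260 × 9.81 / 1000 = 12.3606 kN/m³.
A = 1 × 4.19 = 4.19 m².
From F = γ·h_c·A, the centroid depth is h_c = 174/(12.3606 × 4.19) = 3.35966 m.
The plate makes 45° with the vertical, i.e. θ = 90° − 45° = 45° to the horizontal. Measuring y along the incline from the free-surface line, vertical depth h = y·sinθ with sinθ = 0.707107.
Along the incline, y_c = h_c/sinθ = 3.35966/0.707107 = 4.75128 m.
The centroid lies 4.19/2 = 2.095 m below the top edge, so the top edge sits at y_top = 4.75128 − 2.095 = 2.65628 m along the incline.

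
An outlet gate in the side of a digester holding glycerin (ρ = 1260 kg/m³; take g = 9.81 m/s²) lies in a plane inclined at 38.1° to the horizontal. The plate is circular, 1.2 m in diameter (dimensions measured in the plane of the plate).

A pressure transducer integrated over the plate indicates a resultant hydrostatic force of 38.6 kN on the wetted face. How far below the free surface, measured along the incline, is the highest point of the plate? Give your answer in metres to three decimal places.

γ = ρg = 1260 × 9.81 / 1000 = 12.3606 kN/m³.
A = π(0.6)² = 1.13097 m².
From F = γ·h_c·A, the centroid depth is h_c = 38.6/(12.3606 × 1.13097) = 2.76119 m.
Let θ = 38.1° be the plate's angle to the horizontal; measure y along the incline from where the plane meets the free surface. Vertical depth h = y·sinθ with sinθ = 0.617036.
Along the incline, y_c = h_c/sinθ = 2.76119/0.617036 = 4.47493 m.
The centroid is at the centre, 0.6 m below the top of the plate, so the highest point sits at y_top = 4.47493 − 0.6 = 3.87493 m along the incline.

y_top ≈ 3.875 m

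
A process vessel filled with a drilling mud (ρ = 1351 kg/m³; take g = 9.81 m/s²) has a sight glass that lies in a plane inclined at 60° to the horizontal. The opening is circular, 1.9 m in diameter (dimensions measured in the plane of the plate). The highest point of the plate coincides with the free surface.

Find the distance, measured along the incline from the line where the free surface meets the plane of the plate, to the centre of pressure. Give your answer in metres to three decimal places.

γ = ρg = 1351 × 9.81 / 1000 = 13.25331 kN/m³.
Let θ = 60° be the plate's angle to the horizontal; measure y along the incline from where the plane meets the free surface. Vertical depth h = y·sinθ with sinθ = 0.866025.
The centroid is at the centre, 0.95 m below the top of the plate, so y_c = 0.95 m and h_c = 0.95 × 0.866025 = 0.822724 m.
A = π(0.95)² = 2.83529 m².
Resultant F = γ·h_c·A = 13.25331 × 0.822724 × 2.83529 = 30.9155 kN.
I_c = πr⁴/4 = π × 0.95⁴/4 = 0.639712 m⁴.
Centre of pressure: y_p = y_c + I_c/(y_c·A) = 0.95 + 0.639712/(0.95 × 2.83529) = 0.95 + 0.2375 = 1.1875 m along the plane.

y_p = 1.188 m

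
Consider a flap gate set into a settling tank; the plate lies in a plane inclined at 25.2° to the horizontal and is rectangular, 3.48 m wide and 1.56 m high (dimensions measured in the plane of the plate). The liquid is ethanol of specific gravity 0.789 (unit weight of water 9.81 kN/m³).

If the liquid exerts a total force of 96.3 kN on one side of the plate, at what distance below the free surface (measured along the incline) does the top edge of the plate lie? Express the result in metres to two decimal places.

γ = 0.789 × 9.81 = 7.74009 kN/m³.
A = 3.48 × 1.56 = 5.4288 m².
From F = γ·h_c·A, the centroid depth is h_c = 96.3/(7.74009 × 5.4288) = 2.2918 m.
Let θ = 25.2° be the plate's angle to the horizontal; measure y along the incline from where the plane meets the free surface. Vertical depth h = y·sinθ with sinθ = 0.425779.
Along the incline, y_c = h_c/sinθ = 2.2918/0.425779 = 5.3826 m.
The centroid lies 1.56/2 = 0.78 m below the top edge, so the top edge sits at y_top = 5.3826 − 0.78 = 4.6026 m along the incline.

y_top ≈ 4.60 m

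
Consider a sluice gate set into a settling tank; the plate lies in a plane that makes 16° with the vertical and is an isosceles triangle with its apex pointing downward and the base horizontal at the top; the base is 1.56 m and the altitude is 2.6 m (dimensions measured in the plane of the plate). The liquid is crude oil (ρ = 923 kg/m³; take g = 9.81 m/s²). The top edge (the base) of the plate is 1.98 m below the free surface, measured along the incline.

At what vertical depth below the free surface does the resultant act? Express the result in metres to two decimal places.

γ = ρg = 923 × 9.81 / 1000 = 9.05463 kN/m³.
The plate makes 16° with the vertical, i.e. θ = 90° − 16° = 74° to the horizontal. Measuring y along the incline from the free-surface line, vertical depth h = y·sinθ with sinθ = 0.961262.
With the apex down, the centroid sits h/3 = 2.6/3 = 0.866667 m below the base (the top edge), so y_c = 1.98 + 0.866667 = 2.84667 m and h_c = 2.84667 × 0.961262 = 2.7364 m.
A = ½ × 1.56 × 2.6 = 2.028 m².
Resultant F = γ·h_c·A = 9.05463 × 2.7364 × 2.028 = 50.2479 kN.
I_c = b·h³/36 = 1.56 × 2.6³/36 = 0.761627 m⁴.
Centre of pressure: y_p = y_c + I_c/(y_c·A) = 2.84667 + 0.761627/(2.84667 × 2.028) = 2.84667 + 0.131928 = 2.9786 m along the plane.
Vertically, h_p = y_p·sinθ = 2.9786 × 0.961262 = 2.86321 m.

h_p = 2.86 m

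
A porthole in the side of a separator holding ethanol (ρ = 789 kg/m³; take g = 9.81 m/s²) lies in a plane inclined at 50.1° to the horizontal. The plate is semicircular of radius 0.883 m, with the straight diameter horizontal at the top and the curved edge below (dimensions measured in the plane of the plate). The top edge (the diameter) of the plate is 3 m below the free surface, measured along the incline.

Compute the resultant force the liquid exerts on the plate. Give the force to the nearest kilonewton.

γ = ρg = 789 × 9.81 / 1000 = 7.74009 kN/m³.
Let θ = 50.1° be the plate's angle to the horizontal; measure y along the incline from where the plane meets the free surface. Vertical depth h = y·sinθ with sinθ = 0.767165.
The centroid of a semicircle lies 4r/(3π) = 0.374757 m from the diameter, here below the top edge, so y_c = 3 + 0.374757 = 3.37476 m and h_c = 3.37476 × 0.767165 = 2.589 m.
A = πr²/2 = π × 0.883²/2 = 1.22473 m².
Resultant F = γ·h_c·A = 7.74009 × 2.589 × 1.22473 = 24.5425 kN.

F ≈ 25 kN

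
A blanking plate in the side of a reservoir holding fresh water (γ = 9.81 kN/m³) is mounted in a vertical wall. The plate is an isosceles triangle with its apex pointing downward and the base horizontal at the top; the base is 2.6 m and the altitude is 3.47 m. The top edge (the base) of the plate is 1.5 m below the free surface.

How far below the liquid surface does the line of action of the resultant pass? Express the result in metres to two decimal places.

h_p = 2.91 m

γ = 9.81 kN/m³.
With the apex down, the centroid sits h/3 = 3.47/3 = 1.15667 m below the base (the top edge), so the centroid depth is h_c = 1.5 + 1.15667 = 2.65667 m.
A = ½ × 2.6 × 3.47 = 4.511 m².
Resultant F = γ·h_c·A = 9.81 × 2.65667 × 4.511 = 117.565 kN.
I_c = b·h³/36 = 2.6 × 3.47³/36 = 3.01758 m⁴.
Centre of pressure: y_p = y_c + I_c/(y_c·A) = 2.65667 + 3.01758/(2.65667 × 4.511) = 2.65667 + 0.251796 = 2.90847 m along the plane.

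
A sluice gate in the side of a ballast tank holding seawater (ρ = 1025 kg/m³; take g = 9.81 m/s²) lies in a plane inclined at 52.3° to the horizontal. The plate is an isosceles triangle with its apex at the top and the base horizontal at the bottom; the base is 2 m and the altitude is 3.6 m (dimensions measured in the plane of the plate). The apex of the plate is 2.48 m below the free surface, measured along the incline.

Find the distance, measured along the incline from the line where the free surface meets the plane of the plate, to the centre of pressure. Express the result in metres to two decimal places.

y_p = 5.03 m

γ = ρg = 1025 × 9.81 / 1000 = 10.05525 kN/m³.
Let θ = 52.3° be the plate's angle to the horizontal; measure y along the incline from where the plane meets the free surface. Vertical depth h = y·sinθ with sinθ = 0.791224.
With the apex up, the centroid sits 2h/3 = 2 × 3.6/3 = 2.4 m below the apex, so y_c = 2.48 + 2.4 = 4.88 m and h_c = 4.88 × 0.791224 = 3.86117 m.
A = ½ × 2 × 3.6 = 3.6 m².
Resultant F = γ·h_c·A = 10.05525 × 3.86117 × 3.6 = 139.77 kN.
I_c = b·h³/36 = 2 × 3.6³/36 = 2.592 m⁴.
Centre of pressure: y_p = y_c + I_c/(y_c·A) = 4.88 + 2.592/(4.88 × 3.6) = 4.88 + 0.147541 = 5.02754 m along the plane.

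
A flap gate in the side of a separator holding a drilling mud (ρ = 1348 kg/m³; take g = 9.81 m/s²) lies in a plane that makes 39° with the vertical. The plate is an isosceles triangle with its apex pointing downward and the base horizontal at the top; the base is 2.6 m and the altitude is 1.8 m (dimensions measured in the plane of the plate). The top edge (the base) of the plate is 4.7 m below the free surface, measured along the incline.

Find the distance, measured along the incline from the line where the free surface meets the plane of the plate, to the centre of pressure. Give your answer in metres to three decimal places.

y_p = 5.334 m

γ = ρg = 1348 × 9.81 / 1000 = 13.22388 kN/m³.
The plate makes 39° with the vertical, i.e. θ = 90° − 39° = 51° to the horizontal. Measuring y along the incline from the free-surface line, vertical depth h = y·sinθ with sinθ = 0.777146.
With the apex down, the centroid sits h/3 = 1.8/3 = 0.6 m below the base (the top edge), so y_c = 4.7 + 0.6 = 5.3 m and h_c = 5.3 × 0.777146 = 4.11887 m.
A = ½ × 2.6 × 1.8 = 2.34 m².
Resultant F = γ·h_c·A = 13.22388 × 4.11887 × 2.34 = 127.454 kN.
I_c = b·h³/36 = 2.6 × 1.8³/36 = 0.4212 m⁴.
Centre of pressure: y_p = y_c + I_c/(y_c·A) = 5.3 + 0.4212/(5.3 × 2.34) = 5.3 + 0.0339623 = 5.33396 m along the plane.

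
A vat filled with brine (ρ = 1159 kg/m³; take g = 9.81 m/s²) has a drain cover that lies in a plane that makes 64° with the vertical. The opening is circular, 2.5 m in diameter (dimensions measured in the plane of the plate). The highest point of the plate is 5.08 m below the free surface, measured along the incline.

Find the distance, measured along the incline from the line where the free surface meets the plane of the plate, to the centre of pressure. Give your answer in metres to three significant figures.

y_p = 6.39 m

γ = ρg = 1159 × 9.81 / 1000 = 11.36979 kN/m³.
The plate makes 64° with the vertical, i.e. θ = 90° − 64° = 26° to the horizontal. Measuring y along the incline from the free-surface line, vertical depth h = y·sinθ with sinθ = 0.438371.
The centroid is at the centre, 1.25 m below the top of the plate, so y_c = 5.08 + 1.25 = 6.33 m and h_c = 6.33 × 0.438371 = 2.77489 m.
A = π(1.25)² = 4.90874 m².
Resultant F = γ·h_c·A = 11.36979 × 2.77489 × 4.90874 = 154.87 kN.
I_c = πr⁴/4 = π × 1.25⁴/4 = 1.91748 m⁴.
Centre of pressure: y_p = y_c + I_c/(y_c·A) = 6.33 + 1.91748/(6.33 × 4.90874) = 6.33 + 0.0617102 = 6.39171 m along the plane.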